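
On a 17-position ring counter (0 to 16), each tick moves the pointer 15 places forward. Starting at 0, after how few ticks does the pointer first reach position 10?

12

The inverse of 15 mod 17 is 8 (since 15·8 = 120 ≡ 1).
So x ≡ 8·10 = 80 ≡ 12 (mod 17).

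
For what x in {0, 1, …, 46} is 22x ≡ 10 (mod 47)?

22⁻¹ ≡ 15 (mod 47) because 22·15 = 330 = 7·47 + 1.
So x ≡ 15·10 = 150 ≡ 9 (mod 47).
Check: 22·9 = 198 = 4·47 + 10.

9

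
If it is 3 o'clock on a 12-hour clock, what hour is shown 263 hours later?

2

263 = 21·12 + 11, so 263 mod 12 = 11.
3 + 11 → 2 on a 12-hour dial.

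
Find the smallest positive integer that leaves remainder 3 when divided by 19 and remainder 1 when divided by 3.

22

Since 3·13 ≡ 1 (mod 19), take x = 1 + 3·((3−1)·13 mod 19) = 1 + 3·7 = 22.
Check: 22 mod 19 = 3, 22 mod 3 = 1.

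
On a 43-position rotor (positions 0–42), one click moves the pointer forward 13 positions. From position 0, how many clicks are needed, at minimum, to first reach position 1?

13·10 = 130 = 3·43 + 1, so 13⁻¹ ≡ 10 (mod 43).

10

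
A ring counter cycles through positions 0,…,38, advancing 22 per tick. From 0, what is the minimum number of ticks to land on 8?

22⁻¹ ≡ 16 (mod 39) because 22·16 = 352 = 9·39 + 1.
So x ≡ 16·8 = 128 ≡ 11 (mod 39).

11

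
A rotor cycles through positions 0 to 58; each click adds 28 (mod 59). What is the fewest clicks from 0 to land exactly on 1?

28·19 = 532 = 9·59 + 1, so 28⁻¹ ≡ 19 (mod 59).

19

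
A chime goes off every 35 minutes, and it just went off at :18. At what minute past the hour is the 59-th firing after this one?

43

59·35 = 2065.
2065 = 34·60 + 25, so 2065 mod 60 = 25.
(18 + 25) mod 60 = 43.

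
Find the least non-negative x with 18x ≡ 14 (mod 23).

11

The inverse of 18 mod 23 is 9 (since 18·9 = 162 ≡ 1).
Multiplying both sides by 9: x ≡ 9·14 = 126 ≡ 11 (mod 23).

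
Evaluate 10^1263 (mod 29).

Square-and-reduce mod 29: 10^1≡10, 10^2≡13, 10^4≡24, 10^8≡25, 10^16≡16, 10^32≡24, 10^64≡25, 10^128≡16, 10^256≡24, 10^512≡25, 10^1024≡16.
1263 = 1 + 2 + 4 + 8 + 32 + 64 + 128 + 1024, so 10^1263 ≡ 10·13·24·25·24·25·16·16 ≡ 14 (mod 29).

14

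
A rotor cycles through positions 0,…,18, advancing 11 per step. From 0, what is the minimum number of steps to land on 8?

18

The inverse of 11 mod 19 is 7 (since 11·7 = 77 ≡ 1).
Multiplying both sides by 7: x ≡ 7·8 = 56 ≡ 18 (mod 19).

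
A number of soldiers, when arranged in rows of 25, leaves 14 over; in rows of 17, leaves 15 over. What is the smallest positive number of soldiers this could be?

x ≡ 15 (mod 17) gives x ∈ {15, 32, 49, 66, 83, 100, 117, 134, …}.
The first of these with x mod 25 = 14 is 389.

389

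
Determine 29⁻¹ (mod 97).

87

97 = 3·29 + 10
29 = 2·10 + 9
10 = 1·9 + 1
9 = 9·1 + 0
Back-substituting gives 29·87 ≡ 1 (mod 97).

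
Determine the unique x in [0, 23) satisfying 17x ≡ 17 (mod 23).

17⁻¹ ≡ 19 (mod 23) because 17·19 = 323 = 14·23 + 1.
So x ≡ 19·17 = 323 ≡ 1 (mod 23).

1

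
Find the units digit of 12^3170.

4

Powers of 2 mod 10 repeat with period 4: 2, 4, 8, 6.
3170 mod 4 = 2, so the last digit matches 2^2 = 4.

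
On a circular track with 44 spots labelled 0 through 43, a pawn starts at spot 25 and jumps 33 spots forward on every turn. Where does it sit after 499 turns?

499·33 = 16467.
16467 mod 44 = 11 (since 374·44 = 16456).
(25 + 11) mod 44 = 36.

36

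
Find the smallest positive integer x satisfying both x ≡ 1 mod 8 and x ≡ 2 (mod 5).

Since 5·5 ≡ 1 (mod 8), take x = 2 + 5·((1−2)·5 mod 8) = 2 + 5·3 = 17.
Check: 17 mod 8 = 1, 17 mod 5 = 2.

17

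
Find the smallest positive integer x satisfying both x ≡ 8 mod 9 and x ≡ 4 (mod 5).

Since 5·2 ≡ 1 (mod 9), take x = 4 + 5·((8−4)·2 mod 9) = 4 + 5·8 = 44.
Check: 44 mod 9 = 8, 44 mod 5 = 4.

44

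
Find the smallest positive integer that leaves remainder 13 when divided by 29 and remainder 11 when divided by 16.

x ≡ 11 (mod 16) gives x ∈ {11, 27, 43, 59, 75, 91, 107, 123, …}.
The first of these with x mod 29 = 13 is 187.

187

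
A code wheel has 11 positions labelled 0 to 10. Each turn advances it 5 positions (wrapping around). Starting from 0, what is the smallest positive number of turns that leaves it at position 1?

9

11 = 2·5 + 1
5 = 5·1 + 0
Back-substituting gives 5·9 ≡ 1 (mod 11).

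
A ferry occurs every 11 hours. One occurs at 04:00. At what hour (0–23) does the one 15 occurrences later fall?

1

15·11 = 165.
165 − 6·24 = 21, so 165 ≡ 21 (mod 24).
(4 + 21) mod 24 = 1.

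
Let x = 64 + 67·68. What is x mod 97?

67·68 = 4556.
Dividing 4556 by 97 gives quotient 46 and remainder 94.
(64 + 94) mod 97 = 61.

61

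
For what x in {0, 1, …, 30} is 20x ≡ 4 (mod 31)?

25

20⁻¹ ≡ 14 (mod 31) because 20·14 = 280 = 9·31 + 1.
Multiplying both sides by 14: x ≡ 14·4 = 56 ≡ 25 (mod 31).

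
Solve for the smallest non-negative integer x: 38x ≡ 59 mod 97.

96

38⁻¹ ≡ 23 (mod 97) because 38·23 = 874 = 9·97 + 1.
So x ≡ 23·59 = 1357 ≡ 96 (mod 97).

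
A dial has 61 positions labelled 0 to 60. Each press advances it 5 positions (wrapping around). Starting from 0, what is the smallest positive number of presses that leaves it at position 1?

49

61 = 12·5 + 1
5 = 5·1 + 0
Back-substituting gives 5·49 ≡ 1 (mod 61).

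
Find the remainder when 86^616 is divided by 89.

Square-and-reduce mod 89: 86^1≡86, 86^2≡9, 86^4≡81, 86^8≡64, 86^16≡2, 86^32≡4, 86^64≡16, 86^128≡78, 86^256≡32, 86^512≡45.
Since 616 = 8 + 32 + 64 + 512 in binary, 86^616 ≡ 64·4·16·45 ≡ 1 (mod 89).

1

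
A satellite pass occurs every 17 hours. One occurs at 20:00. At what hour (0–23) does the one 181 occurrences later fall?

1

181·17 = 3077.
3077 mod 24 = 5 (since 128·24 = 3072).
(20 + 5) mod 24 = 1.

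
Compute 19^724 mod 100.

By repeated squaring mod 100: 19^1≡19, 19^2≡61, 19^4≡21, 19^8≡41, 19^16≡81, 19^32≡61, 19^64≡21, 19^128≡41, 19^256≡81, 19^512≡61.
Since 724 = 4 + 16 + 64 + 128 + 512 in binary, 19^724 ≡ 21·81·21·41·61 ≡ 21 (mod 100).

21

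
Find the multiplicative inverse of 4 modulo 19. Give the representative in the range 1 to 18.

19 = 4·4 + 3
4 = 1·3 + 1
3 = 3·1 + 0
Back-substituting gives 4·5 ≡ 1 (mod 19).

5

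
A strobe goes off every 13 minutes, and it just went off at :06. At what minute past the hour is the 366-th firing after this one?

24

366·13 = 4758.
4758 = 79·60 + 18, so 4758 mod 60 = 18.
(6 + 18) mod 60 = 24.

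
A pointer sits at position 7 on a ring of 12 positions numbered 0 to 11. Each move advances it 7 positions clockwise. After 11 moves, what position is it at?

11·7 = 77.
Dividing 77 by 12 gives quotient 6 and remainder 5.
(7 + 5) mod 12 = 0.

0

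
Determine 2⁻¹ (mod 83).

42

83 = 41·2 + 1
2 = 2·1 + 0
Back-substituting gives 2·42 ≡ 1 (mod 83).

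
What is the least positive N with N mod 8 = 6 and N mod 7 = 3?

38

Since 7·7 ≡ 1 (mod 8), take x = 3 + 7·((6−3)·7 mod 8) = 3 + 7·5 = 38.
Check: 38 mod 8 = 6, 38 mod 7 = 3.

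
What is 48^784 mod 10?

6

The units digit of 48^n cycles with period 4: 8, 4, 2, 6, …
784 leaves remainder 0 on division by 4, so 48^784 ends in 6.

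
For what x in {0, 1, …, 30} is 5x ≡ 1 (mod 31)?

25

5⁻¹ ≡ 25 (mod 31) because 5·25 = 125 = 4·31 + 1.
So x ≡ 25·1 = 25 ≡ 25 (mod 31).
Check: 5·25 = 125 = 4·31 + 1.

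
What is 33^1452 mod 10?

1

Powers of 3 mod 10 repeat with period 4: 3, 9, 7, 1.
1452 leaves remainder 0 on division by 4, so 33^1452 ends in 1.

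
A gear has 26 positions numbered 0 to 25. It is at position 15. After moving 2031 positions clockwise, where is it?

18

2031 − 78·26 = 3, so 2031 ≡ 3 (mod 26).
(15 + 3) mod 26 = 18.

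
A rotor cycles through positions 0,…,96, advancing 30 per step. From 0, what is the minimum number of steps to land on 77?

30⁻¹ ≡ 55 (mod 97) because 30·55 = 1650 = 17·97 + 1.
Multiplying both sides by 55: x ≡ 55·77 = 4235 ≡ 64 (mod 97).
Check: 30·64 = 1920 = 19·97 + 77.

64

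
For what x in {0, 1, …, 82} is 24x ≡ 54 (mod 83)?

24⁻¹ ≡ 45 (mod 83) because 24·45 = 1080 = 13·83 + 1.
Multiplying both sides by 45: x ≡ 45·54 = 2430 ≡ 23 (mod 83).
Check: 24·23 = 552 = 6·83 + 54.

23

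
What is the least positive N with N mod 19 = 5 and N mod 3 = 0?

24

Since 3·13 ≡ 1 (mod 19), take x = 0 + 3·((5−0)·13 mod 19) = 0 + 3·8 = 24.
Check: 24 mod 19 = 5, 24 mod 3 = 0.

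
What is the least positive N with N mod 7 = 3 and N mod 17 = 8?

59

x ≡ 3 (mod 7) gives x ∈ {3, 10, 17, 24, 31, 38, 45, 52, …}.
The first of these with x mod 17 = 8 is 59.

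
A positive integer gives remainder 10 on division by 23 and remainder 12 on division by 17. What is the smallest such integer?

x ≡ 12 (mod 17) gives x ∈ {12, 29, 46, 63, 80, 97, 114, 131, …}.
The first of these with x mod 23 = 10 is 148.

148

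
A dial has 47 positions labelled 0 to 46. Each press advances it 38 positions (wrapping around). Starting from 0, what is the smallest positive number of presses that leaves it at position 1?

26

47 = 1·38 + 9
38 = 4·9 + 2
9 = 4·2 + 1
2 = 2·1 + 0
Back-substituting gives 38·26 ≡ 1 (mod 47).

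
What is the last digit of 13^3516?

Powers of 3 mod 10 repeat with period 4: 3, 9, 7, 1.
3516 leaves remainder 0 on division by 4, so 13^3516 ends in 1.

1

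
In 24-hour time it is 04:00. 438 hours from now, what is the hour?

10

438 = 18·24 + 6, so 438 mod 24 = 6.
(4 + 6) mod 24 = 10.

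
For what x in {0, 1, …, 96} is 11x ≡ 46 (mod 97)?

The inverse of 11 mod 97 is 53 (since 11·53 = 583 ≡ 1).
Multiplying both sides by 53: x ≡ 53·46 = 2438 ≡ 13 (mod 97).
Check: 11·13 = 143 = 1·97 + 46.

13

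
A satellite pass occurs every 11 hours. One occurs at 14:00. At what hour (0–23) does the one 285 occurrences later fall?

5

285·11 = 3135.
3135 mod 24 = 15 (since 130·24 = 3120).
(14 + 15) mod 24 = 5.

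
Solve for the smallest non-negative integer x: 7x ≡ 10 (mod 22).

The inverse of 7 mod 22 is 19 (since 7·19 = 133 ≡ 1).
Multiplying both sides by 19: x ≡ 19·10 = 190 ≡ 14 (mod 22).
Check: 7·14 = 98 = 4·22 + 10.

14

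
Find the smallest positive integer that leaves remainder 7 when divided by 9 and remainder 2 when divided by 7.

16

x ≡ 2 (mod 7) gives x ∈ {2, 9, 16}.
The first of these with x mod 9 = 7 is 16.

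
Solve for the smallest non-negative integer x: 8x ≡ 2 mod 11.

3

The inverse of 8 mod 11 is 7 (since 8·7 = 56 ≡ 1).
Multiplying both sides by 7: x ≡ 7·2 = 14 ≡ 3 (mod 11).
Check: 8·3 = 24 = 2·11 + 2.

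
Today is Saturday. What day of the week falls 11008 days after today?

Wednesday

11008 = 1572·7 + 4, so 11008 mod 7 = 4.
Saturday + 4 days → Wednesday.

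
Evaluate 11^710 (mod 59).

By repeated squaring mod 59: 11^1≡11, 11^2≡3, 11^4≡9, 11^8≡22, 11^16≡12, 11^32≡26, 11^64≡27, 11^128≡21, 11^256≡28, 11^512≡17.
Since 710 = 2 + 4 + 64 + 128 + 512 in binary, 11^710 ≡ 3·9·27·21·17 ≡ 4 (mod 59).

4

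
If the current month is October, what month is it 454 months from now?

August

454 − 37·12 = 10, so 454 ≡ 10 (mod 12).
October + 10 months → August.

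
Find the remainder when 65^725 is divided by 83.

81

Square-and-reduce mod 83: 65^1≡65, 65^2≡75, 65^4≡64, 65^8≡29, 65^16≡11, 65^32≡38, 65^64≡33, 65^128≡10, 65^256≡17, 65^512≡40.
725 = 1 + 4 + 16 + 64 + 128 + 512, so 65^725 ≡ 65·64·11·33·10·40 ≡ 81 (mod 83).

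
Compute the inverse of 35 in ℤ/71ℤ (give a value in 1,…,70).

69

35·69 = 2415 = 34·71 + 1, so 35⁻¹ ≡ 69 (mod 71).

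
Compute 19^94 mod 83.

3

Square-and-reduce mod 83: 19^1≡19, 19^2≡29, 19^4≡11, 19^8≡38, 19^16≡33, 19^32≡10, 19^64≡17.
94 = 2 + 4 + 8 + 16 + 64, so 19^94 ≡ 29·11·38·33·17 ≡ 3 (mod 83).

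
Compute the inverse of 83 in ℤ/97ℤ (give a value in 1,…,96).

83·90 = 7470 = 77·97 + 1, so 83⁻¹ ≡ 90 (mod 97).

90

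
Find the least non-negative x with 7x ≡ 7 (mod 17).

The inverse of 7 mod 17 is 5 (since 7·5 = 35 ≡ 1).
So x ≡ 5·7 = 35 ≡ 1 (mod 17).

1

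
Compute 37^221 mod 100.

By repeated squaring mod 100: 37^1≡37, 37^2≡69, 37^4≡61, 37^8≡21, 37^16≡41, 37^32≡81, 37^64≡61, 37^128≡21.
Since 221 = 1 + 4 + 8 + 16 + 64 + 128 in binary, 37^221 ≡ 37·61·21·41·61·21 ≡ 37 (mod 100).

37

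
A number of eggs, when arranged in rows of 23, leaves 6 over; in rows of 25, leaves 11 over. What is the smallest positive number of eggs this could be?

Since 25·12 ≡ 1 (mod 23), take x = 11 + 25·((6−11)·12 mod 23) = 11 + 25·9 = 236.
Check: 236 mod 23 = 6, 236 mod 25 = 11.

236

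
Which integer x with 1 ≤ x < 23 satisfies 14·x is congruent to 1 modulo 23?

5

23 = 1·14 + 9
14 = 1·9 + 5
9 = 1·5 + 4
5 = 1·4 + 1
4 = 4·1 + 0
Back-substituting gives 14·5 ≡ 1 (mod 23).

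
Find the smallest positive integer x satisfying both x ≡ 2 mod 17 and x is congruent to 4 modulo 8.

36

x ≡ 4 (mod 8) gives x ∈ {4, 12, 20, 28, 36}.
The first of these with x mod 17 = 2 is 36.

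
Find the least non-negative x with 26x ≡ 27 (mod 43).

6

The inverse of 26 mod 43 is 5 (since 26·5 = 130 ≡ 1).
So x ≡ 5·27 = 135 ≡ 6 (mod 43).
Check: 26·6 = 156 = 3·43 + 27.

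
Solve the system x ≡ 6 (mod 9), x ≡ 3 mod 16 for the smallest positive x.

x ≡ 6 (mod 9) gives x ∈ {6, 15, 24, 33, 42, 51}.
The first of these with x mod 16 = 3 is 51.

51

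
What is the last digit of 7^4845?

7

Powers of 7 mod 10 repeat with period 4: 7, 9, 3, 1.
4845 leaves remainder 1 on division by 4, so 7^4845 ends in 7.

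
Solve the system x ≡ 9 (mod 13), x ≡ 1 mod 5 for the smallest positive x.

x ≡ 1 (mod 5) gives x ∈ {1, 6, 11, 16, 21, 26, 31, 36, …}.
The first of these with x mod 13 = 9 is 61.

61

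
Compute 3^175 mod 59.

Successive squares of 3 mod 59: 3^1≡3, 3^2≡9, 3^4≡22, 3^8≡12, 3^16≡26, 3^32≡27, 3^64≡21, 3^128≡28.
175 = 1 + 2 + 4 + 8 + 32 + 128, so 3^175 ≡ 3·9·22·12·27·28 ≡ 3 (mod 59).

3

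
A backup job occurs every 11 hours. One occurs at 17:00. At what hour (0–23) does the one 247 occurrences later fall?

22

247·11 = 2717.
Dividing 2717 by 24 gives quotient 113 and remainder 5.
(17 + 5) mod 24 = 22.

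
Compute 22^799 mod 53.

Square-and-reduce mod 53: 22^1≡22, 22^2≡7, 22^4≡49, 22^8≡16, 22^16≡44, 22^32≡28, 22^64≡42, 22^128≡15, 22^256≡13, 22^512≡10.
Since 799 = 1 + 2 + 4 + 8 + 16 + 256 + 512 in binary, 22^799 ≡ 22·7·49·16·44·13·10 ≡ 45 (mod 53).

45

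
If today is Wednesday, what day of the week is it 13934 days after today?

Sunday

13934 mod 7 = 4 (since 1990·7 = 13930).
Wednesday + 4 days → Sunday.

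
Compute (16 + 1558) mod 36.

26

1558 = 43·36 + 10, so 1558 mod 36 = 10.
(16 + 10) mod 36 = 26.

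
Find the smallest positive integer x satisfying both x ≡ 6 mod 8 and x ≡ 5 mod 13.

x ≡ 6 (mod 8) gives x ∈ {6, 14, 22, 30, 38, 46, 54, 62, …}.
The first of these with x mod 13 = 5 is 70.

70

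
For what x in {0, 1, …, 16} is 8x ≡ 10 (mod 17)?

14

8⁻¹ ≡ 15 (mod 17) because 8·15 = 120 = 7·17 + 1.
So x ≡ 15·10 = 150 ≡ 14 (mod 17).
Check: 8·14 = 112 = 6·17 + 10.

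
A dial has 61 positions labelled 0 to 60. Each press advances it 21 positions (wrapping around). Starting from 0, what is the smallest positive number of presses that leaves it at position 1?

32

61 = 2·21 + 19
21 = 1·19 + 2
19 = 9·2 + 1
2 = 2·1 + 0
Back-substituting gives 21·32 ≡ 1 (mod 61).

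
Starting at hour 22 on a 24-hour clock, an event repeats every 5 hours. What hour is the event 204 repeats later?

204·5 = 1020.
1020 = 42·24 + 12, so 1020 mod 24 = 12.
(22 + 12) mod 24 = 10.

10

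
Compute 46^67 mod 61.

Successive squares of 46 mod 61: 46^1≡46, 46^2≡42, 46^4≡56, 46^8≡25, 46^16≡15, 46^32≡42, 46^64≡56.
Since 67 = 1 + 2 + 64 in binary, 46^67 ≡ 46·42·56 ≡ 39 (mod 61).

39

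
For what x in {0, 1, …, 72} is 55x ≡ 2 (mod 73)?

8

The inverse of 55 mod 73 is 4 (since 55·4 = 220 ≡ 1).
Multiplying both sides by 4: x ≡ 4·2 = 8 ≡ 8 (mod 73).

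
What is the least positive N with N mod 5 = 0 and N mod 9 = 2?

20

x ≡ 0 (mod 5) gives x ∈ {0, 5, 10, 15, 20}.
The first of these with x mod 9 = 2 is 20.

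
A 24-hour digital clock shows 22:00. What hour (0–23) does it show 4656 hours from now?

22

Dividing 4656 by 24 gives quotient 194 and remainder 0.
(22 + 0) mod 24 = 22.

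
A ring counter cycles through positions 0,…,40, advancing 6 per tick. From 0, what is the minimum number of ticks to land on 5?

6⁻¹ ≡ 7 (mod 41) because 6·7 = 42 = 1·41 + 1.
So x ≡ 7·5 = 35 ≡ 35 (mod 41).

35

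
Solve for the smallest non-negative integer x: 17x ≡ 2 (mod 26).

20

17⁻¹ ≡ 23 (mod 26) because 17·23 = 391 = 15·26 + 1.
Multiplying both sides by 23: x ≡ 23·2 = 46 ≡ 20 (mod 26).
Check: 17·20 = 340 = 13·26 + 2.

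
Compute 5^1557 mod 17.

14

Successive squares of 5 mod 17: 5^1≡5, 5^2≡8, 5^4≡13, 5^8≡16, 5^16≡1, 5^32≡1, 5^64≡1, 5^128≡1, 5^256≡1, 5^512≡1, 5^1024≡1.
1557 = 1 + 4 + 16 + 512 + 1024, so 5^1557 ≡ 5·13·1·1·1 ≡ 14 (mod 17).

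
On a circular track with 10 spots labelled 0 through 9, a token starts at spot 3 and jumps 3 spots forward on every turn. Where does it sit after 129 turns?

129·3 = 387.
387 mod 10 = 7 (since 38·10 = 380).
(3 + 7) mod 10 = 0.

0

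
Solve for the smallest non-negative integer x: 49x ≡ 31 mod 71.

49⁻¹ ≡ 29 (mod 71) because 49·29 = 1421 = 20·71 + 1.
So x ≡ 29·31 = 899 ≡ 47 (mod 71).

47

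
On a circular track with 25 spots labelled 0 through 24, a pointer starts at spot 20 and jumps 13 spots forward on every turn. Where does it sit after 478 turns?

9

478·13 = 6214.
Dividing 6214 by 25 gives quotient 248 and remainder 14.
(20 + 14) mod 25 = 9.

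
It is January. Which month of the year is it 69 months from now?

October

69 − 5·12 = 9, so 69 ≡ 9 (mod 12).
January + 9 months → October.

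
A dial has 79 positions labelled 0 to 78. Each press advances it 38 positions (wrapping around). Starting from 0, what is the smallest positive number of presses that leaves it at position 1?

52

38·52 = 1976 = 25·79 + 1, so 38⁻¹ ≡ 52 (mod 79).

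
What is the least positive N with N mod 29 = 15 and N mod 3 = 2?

x ≡ 2 (mod 3) gives x ∈ {2, 5, 8, 11, 14, 17, 20, 23, …}.
The first of these with x mod 29 = 15 is 44.

44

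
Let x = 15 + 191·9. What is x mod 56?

191·9 = 1719.
1719 = 30·56 + 39, so 1719 mod 56 = 39.
(15 + 39) mod 56 = 54.

54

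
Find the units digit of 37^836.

1

Last digits of 7^n: 7, 9, 3, 1 (period 4).
836 leaves remainder 0 on division by 4, so 37^836 ends in 1.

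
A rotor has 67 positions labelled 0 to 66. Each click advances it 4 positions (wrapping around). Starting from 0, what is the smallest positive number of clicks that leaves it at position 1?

67 = 16·4 + 3
4 = 1·3 + 1
3 = 3·1 + 0
Back-substituting gives 4·17 ≡ 1 (mod 67).

17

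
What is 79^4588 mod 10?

The units digit of 79^n cycles with period 2: 9, 1, …
4588 leaves remainder 0 on division by 2, so 79^4588 ends in 1.

1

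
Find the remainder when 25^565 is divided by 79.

Successive squares of 25 mod 79: 25^1≡25, 25^2≡72, 25^4≡49, 25^8≡31, 25^16≡13, 25^32≡11, 25^64≡42, 25^128≡26, 25^256≡44, 25^512≡40.
565 = 1 + 4 + 16 + 32 + 512, so 25^565 ≡ 25·49·13·11·40 ≡ 16 (mod 79).

16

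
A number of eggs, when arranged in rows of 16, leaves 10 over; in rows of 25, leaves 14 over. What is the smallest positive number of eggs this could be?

x ≡ 10 (mod 16) gives x ∈ {10, 26, 42, 58, 74, 90, 106, 122, …}.
The first of these with x mod 25 = 14 is 314.

314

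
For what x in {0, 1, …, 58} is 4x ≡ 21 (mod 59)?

The inverse of 4 mod 59 is 15 (since 4·15 = 60 ≡ 1).
So x ≡ 15·21 = 315 ≡ 20 (mod 59).
Check: 4·20 = 80 = 1·59 + 21.

20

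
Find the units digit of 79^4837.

9

The units digit of 79^n cycles with period 2: 9, 1, …
4837 mod 2 = 1, so the last digit matches 9^1 = 9.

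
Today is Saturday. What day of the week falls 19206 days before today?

Dividing 19206 by 7 gives quotient 2743 and remainder 5.
Saturday − 5 days → Monday.

Monday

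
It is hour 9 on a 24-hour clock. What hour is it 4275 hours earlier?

6

4275 = 178·24 + 3, so 4275 mod 24 = 3.
(9 − 3) mod 24 = 6.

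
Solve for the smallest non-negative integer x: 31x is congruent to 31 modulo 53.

31⁻¹ ≡ 12 (mod 53) because 31·12 = 372 = 7·53 + 1.
Multiplying both sides by 12: x ≡ 12·31 = 372 ≡ 1 (mod 53).

1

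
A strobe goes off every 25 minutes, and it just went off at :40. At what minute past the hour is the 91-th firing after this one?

35

91·25 = 2275.
Dividing 2275 by 60 gives quotient 37 and remainder 55.
(40 + 55) mod 60 = 35.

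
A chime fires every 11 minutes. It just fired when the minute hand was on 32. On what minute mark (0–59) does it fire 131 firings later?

131·11 = 1441.
1441 mod 60 = 1 (since 24·60 = 1440).
(32 + 1) mod 60 = 33.

33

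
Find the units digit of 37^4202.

9

Powers of 7 mod 10 repeat with period 4: 7, 9, 3, 1.
4202 leaves remainder 2 on division by 4, so 37^4202 ends in 9.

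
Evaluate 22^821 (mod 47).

40

Successive squares of 22 mod 47: 22^1≡22, 22^2≡14, 22^4≡8, 22^8≡17, 22^16≡7, 22^32≡2, 22^64≡4, 22^128≡16, 22^256≡21, 22^512≡18.
821 = 1 + 4 + 16 + 32 + 256 + 512, so 22^821 ≡ 22·8·7·2·21·18 ≡ 40 (mod 47).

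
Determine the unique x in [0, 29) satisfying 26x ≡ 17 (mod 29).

4

The inverse of 26 mod 29 is 19 (since 26·19 = 494 ≡ 1).
So x ≡ 19·17 = 323 ≡ 4 (mod 29).
Check: 26·4 = 104 = 3·29 + 17.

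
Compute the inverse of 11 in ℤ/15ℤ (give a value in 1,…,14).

11

15 = 1·11 + 4
11 = 2·4 + 3
4 = 1·3 + 1
3 = 3·1 + 0
Back-substituting gives 11·11 ≡ 1 (mod 15).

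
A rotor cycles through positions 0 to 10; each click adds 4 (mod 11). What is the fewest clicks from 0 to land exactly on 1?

4·3 = 12 = 1·11 + 1, so 4⁻¹ ≡ 3 (mod 11).

3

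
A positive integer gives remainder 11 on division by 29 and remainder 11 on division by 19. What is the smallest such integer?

Since 19·26 ≡ 1 (mod 29), take x = 11 + 19·((11−11)·26 mod 29) = 11 + 19·0 = 11.
Check: 11 mod 29 = 11, 11 mod 19 = 11.

11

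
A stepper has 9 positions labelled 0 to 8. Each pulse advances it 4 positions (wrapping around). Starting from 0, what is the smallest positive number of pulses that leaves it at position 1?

7

4·7 = 28 = 3·9 + 1, so 4⁻¹ ≡ 7 (mod 9).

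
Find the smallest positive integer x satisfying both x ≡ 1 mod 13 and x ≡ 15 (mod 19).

53

Since 19·11 ≡ 1 (mod 13), take x = 15 + 19·((1−15)·11 mod 13) = 15 + 19·2 = 53.
Check: 53 mod 13 = 1, 53 mod 19 = 15.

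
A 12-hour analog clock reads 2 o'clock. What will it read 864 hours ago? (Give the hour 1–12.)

864 = 72·12 + 0, so 864 mod 12 = 0.
2 − 0 → 2 on a 12-hour dial.

2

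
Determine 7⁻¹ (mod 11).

7·8 = 56 = 5·11 + 1, so 7⁻¹ ≡ 8 (mod 11).

8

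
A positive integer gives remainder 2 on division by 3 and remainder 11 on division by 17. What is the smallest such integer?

11

Since 17·2 ≡ 1 (mod 3), take x = 11 + 17·((2−11)·2 mod 3) = 11 + 17·0 = 11.
Check: 11 mod 3 = 2, 11 mod 17 = 11.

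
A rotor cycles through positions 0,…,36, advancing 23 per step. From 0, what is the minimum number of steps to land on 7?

18

The inverse of 23 mod 37 is 29 (since 23·29 = 667 ≡ 1).
Multiplying both sides by 29: x ≡ 29·7 = 203 ≡ 18 (mod 37).
Check: 23·18 = 414 = 11·37 + 7.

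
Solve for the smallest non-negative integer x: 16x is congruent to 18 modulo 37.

The inverse of 16 mod 37 is 7 (since 16·7 = 112 ≡ 1).
So x ≡ 7·18 = 126 ≡ 15 (mod 37).

15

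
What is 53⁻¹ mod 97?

53·11 = 583 = 6·97 + 1, so 53⁻¹ ≡ 11 (mod 97).

11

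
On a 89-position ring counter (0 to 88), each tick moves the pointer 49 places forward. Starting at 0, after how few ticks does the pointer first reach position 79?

67

The inverse of 49 mod 89 is 20 (since 49·20 = 980 ≡ 1).
Multiplying both sides by 20: x ≡ 20·79 = 1580 ≡ 67 (mod 89).
Check: 49·67 = 3283 = 36·89 + 79.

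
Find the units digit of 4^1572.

Last digits of 4^n: 4, 6 (period 2).
1572 mod 2 = 0, so the last digit matches 4^2 = 6.

6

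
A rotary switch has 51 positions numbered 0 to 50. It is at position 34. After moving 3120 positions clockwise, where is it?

3120 mod 51 = 9 (since 61·51 = 3111).
(34 + 9) mod 51 = 43.

43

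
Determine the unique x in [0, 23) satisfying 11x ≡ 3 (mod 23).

17

11⁻¹ ≡ 21 (mod 23) because 11·21 = 231 = 10·23 + 1.
So x ≡ 21·3 = 63 ≡ 17 (mod 23).
Check: 11·17 = 187 = 8·23 + 3.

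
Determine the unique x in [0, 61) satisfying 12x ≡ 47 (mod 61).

12⁻¹ ≡ 56 (mod 61) because 12·56 = 672 = 11·61 + 1.
Multiplying both sides by 56: x ≡ 56·47 = 2632 ≡ 9 (mod 61).

9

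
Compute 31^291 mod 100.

31

Successive squares of 31 mod 100: 31^1≡31, 31^2≡61, 31^4≡21, 31^8≡41, 31^16≡81, 31^32≡61, 31^64≡21, 31^128≡41, 31^256≡81.
291 = 1 + 2 + 32 + 256, so 31^291 ≡ 31·61·61·81 ≡ 31 (mod 100).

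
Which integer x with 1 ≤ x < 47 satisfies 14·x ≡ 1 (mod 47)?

14·37 = 518 = 11·47 + 1, so 14⁻¹ ≡ 37 (mod 47).

37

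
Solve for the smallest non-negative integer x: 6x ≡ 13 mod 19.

The inverse of 6 mod 19 is 16 (since 6·16 = 96 ≡ 1).
So x ≡ 16·13 = 208 ≡ 18 (mod 19).

18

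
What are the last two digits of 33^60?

01

Successive squares of 33 mod 100: 33^1≡33, 33^2≡89, 33^4≡21, 33^8≡41, 33^16≡81, 33^32≡61.
60 = 4 + 8 + 16 + 32, so 33^60 ≡ 21·41·81·61 ≡ 1 (mod 100).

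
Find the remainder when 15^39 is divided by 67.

By repeated squaring mod 67: 15^1≡15, 15^2≡24, 15^4≡40, 15^8≡59, 15^16≡64, 15^32≡9.
Since 39 = 1 + 2 + 4 + 32 in binary, 15^39 ≡ 15·24·40·9 ≡ 22 (mod 67).

22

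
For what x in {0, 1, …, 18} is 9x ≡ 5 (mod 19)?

9

9⁻¹ ≡ 17 (mod 19) because 9·17 = 153 = 8·19 + 1.
So x ≡ 17·5 = 85 ≡ 9 (mod 19).
Check: 9·9 = 81 = 4·19 + 5.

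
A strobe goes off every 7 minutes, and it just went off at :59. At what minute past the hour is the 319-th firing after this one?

12

319·7 = 2233.
2233 = 37·60 + 13, so 2233 mod 60 = 13.
(59 + 13) mod 60 = 12.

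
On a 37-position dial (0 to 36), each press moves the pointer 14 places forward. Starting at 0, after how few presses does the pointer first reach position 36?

14⁻¹ ≡ 8 (mod 37) because 14·8 = 112 = 3·37 + 1.
So x ≡ 8·36 = 288 ≡ 29 (mod 37).
Check: 14·29 = 406 = 10·37 + 36.

29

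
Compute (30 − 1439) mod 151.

101

1439 mod 151 = 80 (since 9·151 = 1359).
(30 − 80) mod 151 = 101.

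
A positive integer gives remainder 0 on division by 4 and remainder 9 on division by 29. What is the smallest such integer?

x ≡ 0 (mod 4) gives x ∈ {0, 4, 8, 12, 16, 20, 24, 28, …}.
The first of these with x mod 29 = 9 is 96.

96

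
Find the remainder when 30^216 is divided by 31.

Successive squares of 30 mod 31: 30^1≡30, 30^2≡1, 30^4≡1, 30^8≡1, 30^16≡1, 30^32≡1, 30^64≡1, 30^128≡1.
216 = 8 + 16 + 64 + 128, so 30^216 ≡ 1·1·1·1 ≡ 1 (mod 31).

1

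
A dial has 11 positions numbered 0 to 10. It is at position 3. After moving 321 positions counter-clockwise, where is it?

1

321 = 29·11 + 2, so 321 mod 11 = 2.
(3 − 2) mod 11 = 1.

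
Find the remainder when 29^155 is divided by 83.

By repeated squaring mod 83: 29^1≡29, 29^2≡11, 29^4≡38, 29^8≡33, 29^16≡10, 29^32≡17, 29^64≡40, 29^128≡23.
155 = 1 + 2 + 8 + 16 + 128, so 29^155 ≡ 29·11·33·10·23 ≡ 17 (mod 83).

17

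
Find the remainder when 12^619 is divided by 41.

Square-and-reduce mod 41: 12^1≡12, 12^2≡21, 12^4≡31, 12^8≡18, 12^16≡37, 12^32≡16, 12^64≡10, 12^128≡18, 12^256≡37, 12^512≡16.
619 = 1 + 2 + 8 + 32 + 64 + 512, so 12^619 ≡ 12·21·18·16·10·16 ≡ 17 (mod 41).

17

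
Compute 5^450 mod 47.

By repeated squaring mod 47: 5^1≡5, 5^2≡25, 5^4≡14, 5^8≡8, 5^16≡17, 5^32≡7, 5^64≡2, 5^128≡4, 5^256≡16.
450 = 2 + 64 + 128 + 256, so 5^450 ≡ 25·2·4·16 ≡ 4 (mod 47).

4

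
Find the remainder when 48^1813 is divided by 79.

Square-and-reduce mod 79: 48^1≡48, 48^2≡13, 48^4≡11, 48^8≡42, 48^16≡26, 48^32≡44, 48^64≡40, 48^128≡20, 48^256≡5, 48^512≡25, 48^1024≡72.
Since 1813 = 1 + 4 + 16 + 256 + 512 + 1024 in binary, 48^1813 ≡ 48·11·26·5·25·72 ≡ 29 (mod 79).

29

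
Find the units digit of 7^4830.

9

Last digits of 7^n: 7, 9, 3, 1 (period 4).
4830 leaves remainder 2 on division by 4, so 7^4830 ends in 9.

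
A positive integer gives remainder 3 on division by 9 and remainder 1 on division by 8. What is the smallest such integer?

57

x ≡ 1 (mod 8) gives x ∈ {1, 9, 17, 25, 33, 41, 49, 57}.
The first of these with x mod 9 = 3 is 57.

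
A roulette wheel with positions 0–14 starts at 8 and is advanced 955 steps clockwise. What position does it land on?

3

955 mod 15 = 10 (since 63·15 = 945).
(8 + 10) mod 15 = 3.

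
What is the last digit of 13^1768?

Last digits of 3^n: 3, 9, 7, 1 (period 4).
1768 mod 4 = 0, so the last digit matches 3^4 = 1.

1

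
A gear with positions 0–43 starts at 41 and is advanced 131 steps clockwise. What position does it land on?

40

131 = 2·44 + 43, so 131 mod 44 = 43.
(41 + 43) mod 44 = 40.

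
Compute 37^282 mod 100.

69

By repeated squaring mod 100: 37^1≡37, 37^2≡69, 37^4≡61, 37^8≡21, 37^16≡41, 37^32≡81, 37^64≡61, 37^128≡21, 37^256≡41.
282 = 2 + 8 + 16 + 256, so 37^282 ≡ 69·21·41·41 ≡ 69 (mod 100).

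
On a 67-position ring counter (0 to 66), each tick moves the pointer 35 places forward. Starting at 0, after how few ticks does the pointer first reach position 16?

33

The inverse of 35 mod 67 is 23 (since 35·23 = 805 ≡ 1).
So x ≡ 23·16 = 368 ≡ 33 (mod 67).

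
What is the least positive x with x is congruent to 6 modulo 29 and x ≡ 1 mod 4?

93

Since 4·22 ≡ 1 (mod 29), take x = 1 + 4·((6−1)·22 mod 29) = 1 + 4·23 = 93.
Check: 93 mod 29 = 6, 93 mod 4 = 1.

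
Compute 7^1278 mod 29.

Square-and-reduce mod 29: 7^1≡7, 7^2≡20, 7^4≡23, 7^8≡7, 7^16≡20, 7^32≡23, 7^64≡7, 7^128≡20, 7^256≡23, 7^512≡7, 7^1024≡20.
Since 1278 = 2 + 4 + 8 + 16 + 32 + 64 + 128 + 1024 in binary, 7^1278 ≡ 20·23·7·20·23·7·20·20 ≡ 23 (mod 29).

23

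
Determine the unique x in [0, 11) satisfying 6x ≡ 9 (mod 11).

6⁻¹ ≡ 2 (mod 11) because 6·2 = 12 = 1·11 + 1.
So x ≡ 2·9 = 18 ≡ 7 (mod 11).

7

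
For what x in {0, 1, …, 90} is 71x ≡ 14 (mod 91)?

The inverse of 71 mod 91 is 50 (since 71·50 = 3550 ≡ 1).
So x ≡ 50·14 = 700 ≡ 63 (mod 91).
Check: 71·63 = 4473 = 49·91 + 14.

63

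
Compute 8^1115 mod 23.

2

Successive squares of 8 mod 23: 8^1≡8, 8^2≡18, 8^4≡2, 8^8≡4, 8^16≡16, 8^32≡3, 8^64≡9, 8^128≡12, 8^256≡6, 8^512≡13, 8^1024≡8.
1115 = 1 + 2 + 8 + 16 + 64 + 1024, so 8^1115 ≡ 8·18·4·16·9·8 ≡ 2 (mod 23).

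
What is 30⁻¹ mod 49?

49 = 1·30 + 19
30 = 1·19 + 11
19 = 1·11 + 8
11 = 1·8 + 3
8 = 2·3 + 2
3 = 1·2 + 1
2 = 2·1 + 0
Back-substituting gives 30·18 ≡ 1 (mod 49).

18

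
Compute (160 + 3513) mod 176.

153

3513 = 19·176 + 169, so 3513 mod 176 = 169.
(160 + 169) mod 176 = 153.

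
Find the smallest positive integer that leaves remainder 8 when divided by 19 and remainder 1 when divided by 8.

65

x ≡ 1 (mod 8) gives x ∈ {1, 9, 17, 25, 33, 41, 49, 57, …}.
The first of these with x mod 19 = 8 is 65.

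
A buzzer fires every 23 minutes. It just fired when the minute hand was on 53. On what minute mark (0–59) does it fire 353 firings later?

353·23 = 8119.
8119 = 135·60 + 19, so 8119 mod 60 = 19.
(53 + 19) mod 60 = 12.

12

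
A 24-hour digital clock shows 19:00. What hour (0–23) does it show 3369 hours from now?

3369 = 140·24 + 9, so 3369 mod 24 = 9.
(19 + 9) mod 24 = 4.

4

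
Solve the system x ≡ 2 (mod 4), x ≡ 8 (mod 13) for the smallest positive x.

Since 13·1 ≡ 1 (mod 4), take x = 8 + 13·((2−8)·1 mod 4) = 8 + 13·2 = 34.
Check: 34 mod 4 = 2, 34 mod 13 = 8.

34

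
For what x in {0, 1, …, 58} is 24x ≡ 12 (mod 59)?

The inverse of 24 mod 59 is 32 (since 24·32 = 768 ≡ 1).
So x ≡ 32·12 = 384 ≡ 30 (mod 59).

30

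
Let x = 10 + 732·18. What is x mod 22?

8

732·18 = 13176.
13176 mod 22 = 20 (since 598·22 = 13156).
(10 + 20) mod 22 = 8.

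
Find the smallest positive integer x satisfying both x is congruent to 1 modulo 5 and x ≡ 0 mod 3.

x ≡ 0 (mod 3) gives x ∈ {0, 3, 6}.
The first of these with x mod 5 = 1 is 6.

6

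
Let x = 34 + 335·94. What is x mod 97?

335·94 = 31490.
Dividing 31490 by 97 gives quotient 324 and remainder 62.
(34 + 62) mod 97 = 96.

96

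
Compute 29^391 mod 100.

By repeated squaring mod 100: 29^1≡29, 29^2≡41, 29^4≡81, 29^8≡61, 29^16≡21, 29^32≡41, 29^64≡81, 29^128≡61, 29^256≡21.
391 = 1 + 2 + 4 + 128 + 256, so 29^391 ≡ 29·41·81·61·21 ≡ 29 (mod 100).

29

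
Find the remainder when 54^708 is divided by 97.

96

By repeated squaring mod 97: 54^1≡54, 54^2≡6, 54^4≡36, 54^8≡35, 54^16≡61, 54^32≡35, 54^64≡61, 54^128≡35, 54^256≡61, 54^512≡35.
708 = 4 + 64 + 128 + 512, so 54^708 ≡ 36·61·35·35 ≡ 96 (mod 97).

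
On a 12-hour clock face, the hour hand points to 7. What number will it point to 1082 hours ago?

5

1082 − 90·12 = 2, so 1082 ≡ 2 (mod 12).
7 − 2 → 5 on a 12-hour dial.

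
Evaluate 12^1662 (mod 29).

By repeated squaring mod 29: 12^1≡12, 12^2≡28, 12^4≡1, 12^8≡1, 12^16≡1, 12^32≡1, 12^64≡1, 12^128≡1, 12^256≡1, 12^512≡1, 12^1024≡1.
Since 1662 = 2 + 4 + 8 + 16 + 32 + 64 + 512 + 1024 in binary, 12^1662 ≡ 28·1·1·1·1·1·1·1 ≡ 28 (mod 29).

28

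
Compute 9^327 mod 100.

69

Successive squares of 9 mod 100: 9^1≡9, 9^2≡81, 9^4≡61, 9^8≡21, 9^16≡41, 9^32≡81, 9^64≡61, 9^128≡21, 9^256≡41.
327 = 1 + 2 + 4 + 64 + 256, so 9^327 ≡ 9·81·61·61·41 ≡ 69 (mod 100).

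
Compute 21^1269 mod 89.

Square-and-reduce mod 89: 21^1≡21, 21^2≡85, 21^4≡16, 21^8≡78, 21^16≡32, 21^32≡45, 21^64≡67, 21^128≡39, 21^256≡8, 21^512≡64, 21^1024≡2.
Since 1269 = 1 + 4 + 16 + 32 + 64 + 128 + 1024 in binary, 21^1269 ≡ 21·16·32·45·67·39·2 ≡ 79 (mod 89).

79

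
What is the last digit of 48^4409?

Last digits of 8^n: 8, 4, 2, 6 (period 4).
4409 mod 4 = 1, so the last digit matches 8^1 = 8.

8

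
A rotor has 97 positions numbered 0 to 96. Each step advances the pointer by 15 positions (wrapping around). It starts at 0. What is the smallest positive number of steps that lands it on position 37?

15⁻¹ ≡ 13 (mod 97) because 15·13 = 195 = 2·97 + 1.
Multiplying both sides by 13: x ≡ 13·37 = 481 ≡ 93 (mod 97).
Check: 15·93 = 1395 = 14·97 + 37.

93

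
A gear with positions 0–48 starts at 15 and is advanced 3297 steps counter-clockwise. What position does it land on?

Dividing 3297 by 49 gives quotient 67 and remainder 14.
(15 − 14) mod 49 = 1.

1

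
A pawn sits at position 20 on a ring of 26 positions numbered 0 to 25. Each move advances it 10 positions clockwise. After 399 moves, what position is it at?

399·10 = 3990.
3990 mod 26 = 12 (since 153·26 = 3978).
(20 + 12) mod 26 = 6.

6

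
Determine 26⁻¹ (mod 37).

26·10 = 260 = 7·37 + 1, so 26⁻¹ ≡ 10 (mod 37).

10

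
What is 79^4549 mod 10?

9

Last digits of 9^n: 9, 1 (period 2).
4549 mod 2 = 1, so the last digit matches 9^1 = 9.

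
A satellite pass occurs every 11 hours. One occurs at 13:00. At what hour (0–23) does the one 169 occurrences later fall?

169·11 = 1859.
1859 = 77·24 + 11, so 1859 mod 24 = 11.
(13 + 11) mod 24 = 0.

0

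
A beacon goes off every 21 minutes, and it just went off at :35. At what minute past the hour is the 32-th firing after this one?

47

32·21 = 672.
672 = 11·60 + 12, so 672 mod 60 = 12.
(35 + 12) mod 60 = 47.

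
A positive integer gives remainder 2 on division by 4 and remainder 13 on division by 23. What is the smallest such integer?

x ≡ 2 (mod 4) gives x ∈ {2, 6, 10, 14, 18, 22, 26, 30, …}.
The first of these with x mod 23 = 13 is 82.

82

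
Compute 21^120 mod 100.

1

Successive squares of 21 mod 100: 21^1≡21, 21^2≡41, 21^4≡81, 21^8≡61, 21^16≡21, 21^32≡41, 21^64≡81.
Since 120 = 8 + 16 + 32 + 64 in binary, 21^120 ≡ 61·21·41·81 ≡ 1 (mod 100).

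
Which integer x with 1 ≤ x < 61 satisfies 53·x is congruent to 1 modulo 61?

61 = 1·53 + 8
53 = 6·8 + 5
8 = 1·5 + 3
5 = 1·3 + 2
3 = 1·2 + 1
2 = 2·1 + 0
Back-substituting gives 53·38 ≡ 1 (mod 61).

38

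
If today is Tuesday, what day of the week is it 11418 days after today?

Wednesday

11418 mod 7 = 1 (since 1631·7 = 11417).
Tuesday + 1 day → Wednesday.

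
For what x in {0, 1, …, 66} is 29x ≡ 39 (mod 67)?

29⁻¹ ≡ 37 (mod 67) because 29·37 = 1073 = 16·67 + 1.
So x ≡ 37·39 = 1443 ≡ 36 (mod 67).

36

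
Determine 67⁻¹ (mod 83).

83 = 1·67 + 16
67 = 4·16 + 3
16 = 5·3 + 1
3 = 3·1 + 0
Back-substituting gives 67·57 ≡ 1 (mod 83).

57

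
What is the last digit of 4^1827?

Last digits of 4^n: 4, 6 (period 2).
1827 leaves remainder 1 on division by 2, so 4^1827 ends in 4.

4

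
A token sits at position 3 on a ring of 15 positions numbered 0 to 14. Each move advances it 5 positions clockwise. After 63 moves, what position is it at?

63·5 = 315.
315 = 21·15 + 0, so 315 mod 15 = 0.
(3 + 0) mod 15 = 3.

3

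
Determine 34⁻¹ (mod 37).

37 = 1·34 + 3
34 = 11·3 + 1
3 = 3·1 + 0
Back-substituting gives 34·12 ≡ 1 (mod 37).

12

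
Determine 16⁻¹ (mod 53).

53 = 3·16 + 5
16 = 3·5 + 1
5 = 5·1 + 0
Back-substituting gives 16·10 ≡ 1 (mod 53).

10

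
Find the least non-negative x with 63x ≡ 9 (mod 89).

51

The inverse of 63 mod 89 is 65 (since 63·65 = 4095 ≡ 1).
Multiplying both sides by 65: x ≡ 65·9 = 585 ≡ 51 (mod 89).
Check: 63·51 = 3213 = 36·89 + 9.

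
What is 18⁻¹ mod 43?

12

43 = 2·18 + 7
18 = 2·7 + 4
7 = 1·4 + 3
4 = 1·3 + 1
3 = 3·1 + 0
Back-substituting gives 18·12 ≡ 1 (mod 43).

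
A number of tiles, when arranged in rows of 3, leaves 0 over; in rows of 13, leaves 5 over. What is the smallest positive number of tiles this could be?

18

x ≡ 0 (mod 3) gives x ∈ {0, 3, 6, 9, 12, 15, 18}.
The first of these with x mod 13 = 5 is 18.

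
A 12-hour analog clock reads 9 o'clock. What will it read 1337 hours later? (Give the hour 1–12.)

1337 mod 12 = 5 (since 111·12 = 1332).
9 + 5 → 2 on a 12-hour dial.

2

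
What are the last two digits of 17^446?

69

By repeated squaring mod 100: 17^1≡17, 17^2≡89, 17^4≡21, 17^8≡41, 17^16≡81, 17^32≡61, 17^64≡21, 17^128≡41, 17^256≡81.
446 = 2 + 4 + 8 + 16 + 32 + 128 + 256, so 17^446 ≡ 89·21·41·81·61·41·81 ≡ 69 (mod 100).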